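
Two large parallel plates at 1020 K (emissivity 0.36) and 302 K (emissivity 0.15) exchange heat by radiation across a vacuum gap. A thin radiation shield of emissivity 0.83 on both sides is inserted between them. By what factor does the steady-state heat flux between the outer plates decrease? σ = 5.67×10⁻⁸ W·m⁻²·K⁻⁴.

Without shield: q₀ = σΔ(T⁴)/(1/ε₁+1/ε₂−1) with denominator 8.444.
With shield the two gaps are in series; the resistances add: (1/ε₁+1/ε_s−1)+(1/ε_s+1/ε₂−1) = 2.983+6.871 = 9.854.
Heat-flux ratio q₀/q = 9.854/8.444.

factor ≈ 1.17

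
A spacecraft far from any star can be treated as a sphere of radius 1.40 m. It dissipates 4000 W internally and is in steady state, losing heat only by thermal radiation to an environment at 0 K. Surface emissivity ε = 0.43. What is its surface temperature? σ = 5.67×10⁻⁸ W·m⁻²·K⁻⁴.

Steady state: internal power = radiated power, P = εσA T⁴.
Radiating area A = 4πr² = 24.63 m².
T⁴ = P/(εσA) = 4000/(0.43·5.67×10⁻⁸·24.63) = 6.661×10⁹ K⁴.
T = (6.661×10⁹)^(1/4).

T ≈ 286 K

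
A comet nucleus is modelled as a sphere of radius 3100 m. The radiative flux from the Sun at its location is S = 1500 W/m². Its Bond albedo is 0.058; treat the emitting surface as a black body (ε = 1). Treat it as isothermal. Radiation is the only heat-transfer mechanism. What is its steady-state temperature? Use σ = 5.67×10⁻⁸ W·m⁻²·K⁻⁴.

At equilibrium, absorbed power = emitted power.
Absorbing cross-section = πr² = 3.019×10⁷ m²; emitting surface = 4πr² = 1.208×10⁸ m² (ratio 4).
(1−a)S·A_cross = εσ·A_surf·T⁴  ⇒  T⁴ = (1−a)S/(4σ).
T⁴ = 0.942·1500/(4·5.67×10⁻⁸) = 6.230×10⁹ K⁴.
T = (6.230×10⁹)^(1/4).

T ≈ 281 K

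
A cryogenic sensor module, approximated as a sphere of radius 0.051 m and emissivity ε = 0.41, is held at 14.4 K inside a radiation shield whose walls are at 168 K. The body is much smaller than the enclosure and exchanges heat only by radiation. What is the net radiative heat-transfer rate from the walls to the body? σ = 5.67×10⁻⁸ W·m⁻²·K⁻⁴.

P_net ≈ 0.605 W

For a small grey body in a large enclosure: P_net = εσA(T_body⁴ − T_wall⁴).
A = 4πr² = 0.03269 m²; T_body⁴ − T_wall⁴ = 43000 − 7.966×10⁸ = -7.966×10⁸ K⁴.
|P_net| = 0.41·5.67×10⁻⁸·0.03269·7.966×10⁸.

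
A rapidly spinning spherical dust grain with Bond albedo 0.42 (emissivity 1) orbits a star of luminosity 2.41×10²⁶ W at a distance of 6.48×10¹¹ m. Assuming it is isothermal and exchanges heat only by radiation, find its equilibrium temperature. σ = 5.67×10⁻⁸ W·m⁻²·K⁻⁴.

T ≈ 104 K

First find the stellar flux at distance d: S = L/(4πd²) = 2.41×10²⁶/(4π·(6.48×10¹¹)²) = 45.67 W/m².
For an isothermal sphere, absorbed (1−a)S·πr² = emitted σ·4πr²·T⁴, so T⁴ = (1−a)S/(4σ).
T⁴ = 0.580·45.67/(4·5.67×10⁻⁸) = 1.168×10⁸ K⁴.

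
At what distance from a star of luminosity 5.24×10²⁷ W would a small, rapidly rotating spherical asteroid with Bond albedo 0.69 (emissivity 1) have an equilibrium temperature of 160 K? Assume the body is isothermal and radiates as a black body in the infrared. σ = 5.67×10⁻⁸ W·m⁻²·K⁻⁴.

For an isothermal black-emitting sphere, (1−a)S·πr² = σ·4πr²·T⁴ ⇒ S = 4σT⁴/(1−a).
S = 4·5.67×10⁻⁸·(160)⁴/0.310 = 479.5 W/m².
Flux falls as S = L/(4πd²), so d = √(L/(4πS)) = √(5.24×10²⁷/(4π·479.5)).

d ≈ 9.33×10¹¹ m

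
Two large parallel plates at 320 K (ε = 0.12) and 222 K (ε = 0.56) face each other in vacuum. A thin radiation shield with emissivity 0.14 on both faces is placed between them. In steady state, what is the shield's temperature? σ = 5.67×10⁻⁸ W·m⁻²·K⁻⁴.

T_s ≈ 270 K

In steady state the net flux on the hot side equals that on the cold side.
σ(T₁⁴−T_s⁴)/D₁ = σ(T_s⁴−T₂⁴)/D₂, with D₁ = 1/ε₁+1/ε_s−1 = 14.48, D₂ = 1/ε_s+1/ε₂−1 = 7.929.
Solve for T_s⁴: T_s⁴ = (D₂·T₁⁴ + D₁·T₂⁴)/(D₁+D₂) = 5.280×10⁹ K⁴.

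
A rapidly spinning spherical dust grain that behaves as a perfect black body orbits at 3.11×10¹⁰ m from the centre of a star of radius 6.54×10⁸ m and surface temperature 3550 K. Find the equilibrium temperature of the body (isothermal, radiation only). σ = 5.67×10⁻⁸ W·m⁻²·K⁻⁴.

The star's surface emits σT_*⁴; at distance d the flux is S = σT_*⁴(R_*/d)².
S = 5.67×10⁻⁸·(3550)⁴·(6.54×10⁸/3.11×10¹⁰)² = 3982 W/m².
For an isothermal sphere T⁴ = (1−a)S/(4σ) = 1.756×10¹⁰ K⁴.

T ≈ 364 K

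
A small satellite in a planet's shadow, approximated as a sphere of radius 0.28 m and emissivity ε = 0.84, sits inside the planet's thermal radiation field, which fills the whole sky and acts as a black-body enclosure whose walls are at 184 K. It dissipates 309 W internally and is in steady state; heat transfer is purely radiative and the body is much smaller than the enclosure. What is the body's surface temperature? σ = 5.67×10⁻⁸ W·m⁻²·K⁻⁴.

T ≈ 297 K

For a small grey body in a large enclosure, net radiated power = εσA(T⁴ − T_w⁴).
Steady state: P = εσA(T⁴ − T_w⁴) with A = 4πr² = 0.9852 m².
T⁴ = P/(εσA) + T_w⁴ = 309/(0.84·5.67×10⁻⁸·0.9852) + (184)⁴
    = 6.585×10⁹ + 1.146×10⁹ = 7.731×10⁹ K⁴.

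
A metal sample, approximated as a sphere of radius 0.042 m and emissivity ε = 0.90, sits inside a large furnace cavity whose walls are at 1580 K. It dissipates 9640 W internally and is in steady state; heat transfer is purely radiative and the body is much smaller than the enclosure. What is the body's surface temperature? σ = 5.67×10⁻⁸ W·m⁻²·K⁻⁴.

T ≈ 1960 K

For a small grey body in a large enclosure, net radiated power = εσA(T⁴ − T_w⁴).
Steady state: P = εσA(T⁴ − T_w⁴) with A = 4πr² = 0.02217 m².
T⁴ = P/(εσA) + T_w⁴ = 9640/(0.90·5.67×10⁻⁸·0.02217) + (1580)⁴
    = 8.522×10¹² + 6.232×10¹² = 1.475×10¹³ K⁴.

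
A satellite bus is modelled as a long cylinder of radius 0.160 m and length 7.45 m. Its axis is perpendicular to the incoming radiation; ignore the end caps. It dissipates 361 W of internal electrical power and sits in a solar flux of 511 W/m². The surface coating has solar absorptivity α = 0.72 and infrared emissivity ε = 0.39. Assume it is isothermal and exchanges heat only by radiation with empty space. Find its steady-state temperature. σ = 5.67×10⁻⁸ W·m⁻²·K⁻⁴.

At steady state, absorbed solar power + internal power = radiated power.
Absorbed: α·S·A_cross = 0.72·511·2.384 = 877.1 W (cross-section 2rL).
Total input = 877.1 + 361 = 1238 W.
Radiated: εσ·A_surf·T⁴ with A_surf = 2πrL = 7.490 m².
T⁴ = 1238/(0.39·5.67×10⁻⁸·7.490) = 7.476×10⁹ K⁴.

T ≈ 294 K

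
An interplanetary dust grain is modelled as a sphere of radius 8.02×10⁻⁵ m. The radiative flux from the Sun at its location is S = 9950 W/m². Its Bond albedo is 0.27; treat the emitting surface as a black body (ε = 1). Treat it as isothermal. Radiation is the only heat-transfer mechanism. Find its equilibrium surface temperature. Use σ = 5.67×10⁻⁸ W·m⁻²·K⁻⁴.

T ≈ 423 K

At equilibrium, absorbed power = emitted power.
Absorbing cross-section = πr² = 2.021×10⁻⁸ m²; emitting surface = 4πr² = 8.083×10⁻⁸ m² (ratio 4).
(1−a)S·A_cross = εσ·A_surf·T⁴  ⇒  T⁴ = (1−a)S/(4σ).
T⁴ = 0.730·9950/(4·5.67×10⁻⁸) = 3.203×10¹⁰ K⁴.
T = (3.203×10¹⁰)^(1/4).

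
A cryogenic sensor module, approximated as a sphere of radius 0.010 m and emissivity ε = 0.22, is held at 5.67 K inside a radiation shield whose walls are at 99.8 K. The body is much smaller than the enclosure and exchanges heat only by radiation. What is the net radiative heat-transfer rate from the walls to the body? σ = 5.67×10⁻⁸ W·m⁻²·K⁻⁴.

P_net ≈ 0.00156 W

For a small grey body in a large enclosure: P_net = εσA(T_body⁴ − T_wall⁴).
A = 4πr² = 0.001257 m²; T_body⁴ − T_wall⁴ = 1034 − 9.920×10⁷ = -9.920×10⁷ K⁴.
|P_net| = 0.22·5.67×10⁻⁸·0.001257·9.920×10⁷.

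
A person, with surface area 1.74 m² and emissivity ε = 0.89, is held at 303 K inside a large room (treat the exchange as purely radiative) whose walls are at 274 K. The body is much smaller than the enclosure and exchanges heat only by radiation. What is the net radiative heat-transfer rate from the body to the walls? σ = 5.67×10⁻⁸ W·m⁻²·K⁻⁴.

For a small grey body in a large enclosure: P_net = εσA(T_body⁴ − T_wall⁴).
A = 1.74 m²; T_body⁴ − T_wall⁴ = 8.429×10⁹ − 5.636×10⁹ = 2.792×10⁹ K⁴.
|P_net| = 0.89·5.67×10⁻⁸·1.740·2.792×10⁹.

P_net ≈ 245 W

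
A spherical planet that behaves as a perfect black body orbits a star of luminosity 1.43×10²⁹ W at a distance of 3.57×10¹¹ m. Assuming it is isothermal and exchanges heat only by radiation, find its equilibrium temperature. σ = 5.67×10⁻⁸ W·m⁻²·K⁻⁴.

T ≈ 792 K

First find the stellar flux at distance d: S = L/(4πd²) = 1.43×10²⁹/(4π·(3.57×10¹¹)²) = 89290 W/m².
For an isothermal sphere, absorbed (1−a)S·πr² = emitted σ·4πr²·T⁴, so T⁴ = (1−a)S/(4σ).
T⁴ = 1.00·89290/(4·5.67×10⁻⁸) = 3.937×10¹¹ K⁴.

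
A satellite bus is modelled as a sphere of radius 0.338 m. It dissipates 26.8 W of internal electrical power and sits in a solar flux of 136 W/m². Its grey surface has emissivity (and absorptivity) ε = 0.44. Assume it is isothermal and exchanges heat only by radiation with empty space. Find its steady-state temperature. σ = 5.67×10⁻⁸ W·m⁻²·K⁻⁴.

T ≈ 192 K

At steady state, absorbed solar power + internal power = radiated power.
Absorbed: α·S·A_cross = 0.44·136·0.3589 = 21.48 W (cross-section πr²).
Total input = 21.48 + 26.8 = 48.28 W.
Radiated: εσ·A_surf·T⁴ with A_surf = 4πr² = 1.436 m².
T⁴ = 48.28/(0.44·5.67×10⁻⁸·1.436) = 1.348×10⁹ K⁴.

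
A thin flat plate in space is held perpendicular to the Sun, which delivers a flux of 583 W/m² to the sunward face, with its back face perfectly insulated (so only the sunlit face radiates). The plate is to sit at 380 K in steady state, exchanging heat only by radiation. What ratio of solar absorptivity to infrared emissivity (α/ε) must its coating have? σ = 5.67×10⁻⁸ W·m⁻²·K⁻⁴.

α/ε ≈ 2.03

Balance: αS·A = εσ·1A·T⁴ ⇒ α/ε = σT⁴/S.
α/ε = 5.67×10⁻⁸·(380)⁴/583 = 5.67×10⁻⁸·2.085×10¹⁰/583.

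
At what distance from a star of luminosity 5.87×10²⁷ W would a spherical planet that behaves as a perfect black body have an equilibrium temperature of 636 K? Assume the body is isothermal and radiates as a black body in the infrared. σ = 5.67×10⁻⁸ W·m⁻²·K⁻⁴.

d ≈ 1.12×10¹¹ m

For an isothermal black-emitting sphere, (1−a)S·πr² = σ·4πr²·T⁴ ⇒ S = 4σT⁴/(1−a).
S = 4·5.67×10⁻⁸·(636)⁴/1.00 = 37110 W/m².
Flux falls as S = L/(4πd²), so d = √(L/(4πS)) = √(5.87×10²⁷/(4π·37110)).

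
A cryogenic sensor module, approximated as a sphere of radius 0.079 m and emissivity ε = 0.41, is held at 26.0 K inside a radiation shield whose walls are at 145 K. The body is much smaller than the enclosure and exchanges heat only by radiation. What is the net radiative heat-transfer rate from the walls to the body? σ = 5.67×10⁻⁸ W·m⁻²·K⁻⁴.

For a small grey body in a large enclosure: P_net = εσA(T_body⁴ − T_wall⁴).
A = 4πr² = 0.07843 m²; T_body⁴ − T_wall⁴ = 4.570×10⁵ − 4.421×10⁸ = -4.416×10⁸ K⁴.
|P_net| = 0.41·5.67×10⁻⁸·0.07843·4.416×10⁸.

P_net ≈ 0.805 W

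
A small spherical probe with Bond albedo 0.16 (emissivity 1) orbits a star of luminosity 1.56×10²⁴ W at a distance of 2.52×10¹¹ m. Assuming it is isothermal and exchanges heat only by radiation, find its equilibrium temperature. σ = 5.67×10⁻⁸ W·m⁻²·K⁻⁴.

First find the stellar flux at distance d: S = L/(4πd²) = 1.56×10²⁴/(4π·(2.52×10¹¹)²) = 1.955 W/m².
For an isothermal sphere, absorbed (1−a)S·πr² = emitted σ·4πr²·T⁴, so T⁴ = (1−a)S/(4σ).
T⁴ = 0.840·1.955/(4·5.67×10⁻⁸) = 7.240×10⁶ K⁴.

T ≈ 51.9 K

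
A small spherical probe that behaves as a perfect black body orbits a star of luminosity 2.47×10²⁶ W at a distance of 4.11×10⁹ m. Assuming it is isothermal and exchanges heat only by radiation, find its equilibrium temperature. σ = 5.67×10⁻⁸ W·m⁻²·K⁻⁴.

T ≈ 1510 K

First find the stellar flux at distance d: S = L/(4πd²) = 2.47×10²⁶/(4π·(4.11×10⁹)²) = 1.164×10⁶ W/m².
For an isothermal sphere, absorbed (1−a)S·πr² = emitted σ·4πr²·T⁴, so T⁴ = (1−a)S/(4σ).
T⁴ = 1.00·1.164×10⁶/(4·5.67×10⁻⁸) = 5.131×10¹² K⁴.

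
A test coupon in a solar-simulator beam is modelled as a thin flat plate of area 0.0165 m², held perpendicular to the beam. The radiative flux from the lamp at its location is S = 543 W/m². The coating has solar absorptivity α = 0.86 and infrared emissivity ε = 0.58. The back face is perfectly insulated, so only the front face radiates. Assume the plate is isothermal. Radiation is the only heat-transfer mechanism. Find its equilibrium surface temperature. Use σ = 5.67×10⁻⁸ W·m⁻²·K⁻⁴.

At equilibrium, absorbed power = emitted power.
Absorbing cross-section = A = 0.01650 m²; emitting surface = A = 0.01650 m² (ratio 1).
αS·A_cross = εσ·A_surf·T⁴  ⇒  T⁴ = αS/(ε·1σ).
T⁴ = 0.860·543/(0.58·1·5.67×10⁻⁸) = 1.420×10¹⁰ K⁴.
T = (1.420×10¹⁰)^(1/4).

T ≈ 345 K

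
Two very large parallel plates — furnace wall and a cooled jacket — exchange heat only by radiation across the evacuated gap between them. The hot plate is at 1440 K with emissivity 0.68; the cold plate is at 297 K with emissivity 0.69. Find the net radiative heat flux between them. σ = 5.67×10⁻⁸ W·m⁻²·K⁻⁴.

q ≈ 1.27×10⁵ W/m²

For two infinite grey parallel plates, q = σ(T₁⁴ − T₂⁴)/(1/ε₁ + 1/ε₂ − 1).
T₁⁴ − T₂⁴ = 4.300×10¹² − 7.781×10⁹ = 4.292×10¹² K⁴.
1/ε₁ + 1/ε₂ − 1 = 1.471 + 1.449 − 1 = 1.920.
q = 5.67×10⁻⁸ × 4.292×10¹² / 1.920.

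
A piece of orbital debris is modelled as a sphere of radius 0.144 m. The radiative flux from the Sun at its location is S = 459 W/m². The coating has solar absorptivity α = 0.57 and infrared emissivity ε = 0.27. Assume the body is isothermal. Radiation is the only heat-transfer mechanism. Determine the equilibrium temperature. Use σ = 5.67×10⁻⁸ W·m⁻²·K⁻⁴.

T ≈ 256 K

At equilibrium, absorbed power = emitted power.
Absorbing cross-section = πr² = 0.06514 m²; emitting surface = 4πr² = 0.2606 m² (ratio 4).
αS·A_cross = εσ·A_surf·T⁴  ⇒  T⁴ = αS/(ε·4σ).
T⁴ = 0.570·459/(0.27·4·5.67×10⁻⁸) = 4.272×10⁹ K⁴.
T = (4.272×10⁹)^(1/4).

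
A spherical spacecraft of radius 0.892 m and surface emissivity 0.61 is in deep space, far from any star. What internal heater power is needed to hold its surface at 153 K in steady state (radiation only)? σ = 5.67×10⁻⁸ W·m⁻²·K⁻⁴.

P ≈ 190 W

P = εσ·4πr²·T⁴.
4πr² = 9.999 m²; T⁴ = 5.480×10⁸ K⁴.
P = 0.61·5.67×10⁻⁸·9.999·5.480×10⁸.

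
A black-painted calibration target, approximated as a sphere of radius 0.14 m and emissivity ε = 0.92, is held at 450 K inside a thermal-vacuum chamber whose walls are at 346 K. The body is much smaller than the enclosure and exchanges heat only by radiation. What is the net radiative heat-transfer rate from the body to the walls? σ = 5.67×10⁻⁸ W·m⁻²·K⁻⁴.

P_net ≈ 343 W

For a small grey body in a large enclosure: P_net = εσA(T_body⁴ − T_wall⁴).
A = 4πr² = 0.2463 m²; T_body⁴ − T_wall⁴ = 4.101×10¹⁰ − 1.433×10¹⁰ = 2.667×10¹⁰ K⁴.
|P_net| = 0.92·5.67×10⁻⁸·0.2463·2.667×10¹⁰.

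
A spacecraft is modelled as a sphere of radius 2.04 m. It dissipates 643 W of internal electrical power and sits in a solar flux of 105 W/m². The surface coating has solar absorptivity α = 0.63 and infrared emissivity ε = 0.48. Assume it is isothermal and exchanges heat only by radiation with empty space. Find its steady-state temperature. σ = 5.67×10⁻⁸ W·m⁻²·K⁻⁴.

At steady state, absorbed solar power + internal power = radiated power.
Absorbed: α·S·A_cross = 0.63·105·13.07 = 864.8 W (cross-section πr²).
Total input = 864.8 + 643 = 1508 W.
Radiated: εσ·A_surf·T⁴ with A_surf = 4πr² = 52.30 m².
T⁴ = 1508/(0.48·5.67×10⁻⁸·52.30) = 1.059×10⁹ K⁴.

T ≈ 180 K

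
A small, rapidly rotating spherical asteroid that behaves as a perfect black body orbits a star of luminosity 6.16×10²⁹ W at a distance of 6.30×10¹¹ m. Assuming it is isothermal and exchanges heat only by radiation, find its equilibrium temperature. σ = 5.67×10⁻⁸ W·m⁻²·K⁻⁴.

T ≈ 859 K

First find the stellar flux at distance d: S = L/(4πd²) = 6.16×10²⁹/(4π·(6.30×10¹¹)²) = 1.235×10⁵ W/m².
For an isothermal sphere, absorbed (1−a)S·πr² = emitted σ·4πr²·T⁴, so T⁴ = (1−a)S/(4σ).
T⁴ = 1.00·1.235×10⁵/(4·5.67×10⁻⁸) = 5.446×10¹¹ K⁴.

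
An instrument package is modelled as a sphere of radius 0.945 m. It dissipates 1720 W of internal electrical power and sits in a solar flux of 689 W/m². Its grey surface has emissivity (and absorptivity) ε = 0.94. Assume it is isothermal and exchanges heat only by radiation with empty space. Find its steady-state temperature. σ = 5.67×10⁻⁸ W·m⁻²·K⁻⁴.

At steady state, absorbed solar power + internal power = radiated power.
Absorbed: α·S·A_cross = 0.94·689·2.806 = 1817 W (cross-section πr²).
Total input = 1817 + 1720 = 3537 W.
Radiated: εσ·A_surf·T⁴ with A_surf = 4πr² = 11.22 m².
T⁴ = 3537/(0.94·5.67×10⁻⁸·11.22) = 5.914×10⁹ K⁴.

T ≈ 277 K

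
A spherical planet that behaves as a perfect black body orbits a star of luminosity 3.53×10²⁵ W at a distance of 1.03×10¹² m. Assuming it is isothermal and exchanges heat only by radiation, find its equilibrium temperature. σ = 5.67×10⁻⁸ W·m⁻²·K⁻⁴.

First find the stellar flux at distance d: S = L/(4πd²) = 3.53×10²⁵/(4π·(1.03×10¹²)²) = 2.648 W/m².
For an isothermal sphere, absorbed (1−a)S·πr² = emitted σ·4πr²·T⁴, so T⁴ = (1−a)S/(4σ).
T⁴ = 1.00·2.648/(4·5.67×10⁻⁸) = 1.167×10⁷ K⁴.

T ≈ 58.5 K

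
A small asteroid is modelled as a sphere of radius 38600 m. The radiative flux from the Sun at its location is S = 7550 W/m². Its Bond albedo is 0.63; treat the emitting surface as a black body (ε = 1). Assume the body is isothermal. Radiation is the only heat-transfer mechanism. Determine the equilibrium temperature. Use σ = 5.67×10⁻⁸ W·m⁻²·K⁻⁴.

T ≈ 333 K

At equilibrium, absorbed power = emitted power.
Absorbing cross-section = πr² = 4.681×10⁹ m²; emitting surface = 4πr² = 1.872×10¹⁰ m² (ratio 4).
(1−a)S·A_cross = εσ·A_surf·T⁴  ⇒  T⁴ = (1−a)S/(4σ).
T⁴ = 0.370·7550/(4·5.67×10⁻⁸) = 1.232×10¹⁰ K⁴.
T = (1.232×10¹⁰)^(1/4).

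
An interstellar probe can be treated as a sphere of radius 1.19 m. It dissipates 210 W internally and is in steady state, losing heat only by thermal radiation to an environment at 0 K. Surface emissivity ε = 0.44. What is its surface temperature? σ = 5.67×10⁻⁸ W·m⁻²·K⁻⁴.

T ≈ 147 K

Steady state: internal power = radiated power, P = εσA T⁴.
Radiating area A = 4πr² = 17.80 m².
T⁴ = P/(εσA) = 210/(0.44·5.67×10⁻⁸·17.80) = 4.730×10⁸ K⁴.
T = (4.730×10⁸)^(1/4).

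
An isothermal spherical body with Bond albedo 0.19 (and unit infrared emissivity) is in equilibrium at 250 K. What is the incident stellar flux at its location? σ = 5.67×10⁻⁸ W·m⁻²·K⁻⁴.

S ≈ 1090 W/m²

(1−a)S·πr² = σ·4πr²·T⁴ ⇒ S = 4σT⁴/(1−a).
S = 4·5.67×10⁻⁸·3.906×10⁹/0.810.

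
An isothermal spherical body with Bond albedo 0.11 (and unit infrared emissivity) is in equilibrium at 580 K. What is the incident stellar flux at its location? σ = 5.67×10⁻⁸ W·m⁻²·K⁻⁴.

S ≈ 28800 W/m²

(1−a)S·πr² = σ·4πr²·T⁴ ⇒ S = 4σT⁴/(1−a).
S = 4·5.67×10⁻⁸·1.132×10¹¹/0.890.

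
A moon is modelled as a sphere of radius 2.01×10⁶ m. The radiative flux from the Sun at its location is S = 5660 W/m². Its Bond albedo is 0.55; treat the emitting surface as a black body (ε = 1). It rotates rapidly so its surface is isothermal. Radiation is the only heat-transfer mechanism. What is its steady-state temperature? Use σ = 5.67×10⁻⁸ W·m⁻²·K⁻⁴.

At equilibrium, absorbed power = emitted power.
Absorbing cross-section = πr² = 1.269×10¹³ m²; emitting surface = 4πr² = 5.077×10¹³ m² (ratio 4).
(1−a)S·A_cross = εσ·A_surf·T⁴  ⇒  T⁴ = (1−a)S/(4σ).
T⁴ = 0.450·5660/(4·5.67×10⁻⁸) = 1.123×10¹⁰ K⁴.
T = (1.123×10¹⁰)^(1/4).

T ≈ 326 K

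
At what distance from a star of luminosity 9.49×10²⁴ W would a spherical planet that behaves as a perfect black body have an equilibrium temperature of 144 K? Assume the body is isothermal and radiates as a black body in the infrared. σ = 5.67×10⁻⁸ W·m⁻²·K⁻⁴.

For an isothermal black-emitting sphere, (1−a)S·πr² = σ·4πr²·T⁴ ⇒ S = 4σT⁴/(1−a).
S = 4·5.67×10⁻⁸·(144)⁴/1.00 = 97.52 W/m².
Flux falls as S = L/(4πd²), so d = √(L/(4πS)) = √(9.49×10²⁴/(4π·97.52)).

d ≈ 8.80×10¹⁰ m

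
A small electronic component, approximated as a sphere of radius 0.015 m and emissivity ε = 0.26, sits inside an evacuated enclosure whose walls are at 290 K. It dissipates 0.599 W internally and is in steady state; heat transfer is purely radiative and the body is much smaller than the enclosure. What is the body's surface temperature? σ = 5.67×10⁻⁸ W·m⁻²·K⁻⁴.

T ≈ 383 K

For a small grey body in a large enclosure, net radiated power = εσA(T⁴ − T_w⁴).
Steady state: P = εσA(T⁴ − T_w⁴) with A = 4πr² = 0.002827 m².
T⁴ = P/(εσA) + T_w⁴ = 0.599/(0.26·5.67×10⁻⁸·0.002827) + (290)⁴
    = 1.437×10¹⁰ + 7.073×10⁹ = 2.144×10¹⁰ K⁴.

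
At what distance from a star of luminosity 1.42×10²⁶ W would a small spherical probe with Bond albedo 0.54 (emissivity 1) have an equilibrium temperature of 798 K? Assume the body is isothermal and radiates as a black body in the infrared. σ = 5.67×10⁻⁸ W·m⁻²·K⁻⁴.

For an isothermal black-emitting sphere, (1−a)S·πr² = σ·4πr²·T⁴ ⇒ S = 4σT⁴/(1−a).
S = 4·5.67×10⁻⁸·(798)⁴/0.460 = 1.999×10⁵ W/m².
Flux falls as S = L/(4πd²), so d = √(L/(4πS)) = √(1.42×10²⁶/(4π·1.999×10⁵)).

d ≈ 7.52×10⁹ m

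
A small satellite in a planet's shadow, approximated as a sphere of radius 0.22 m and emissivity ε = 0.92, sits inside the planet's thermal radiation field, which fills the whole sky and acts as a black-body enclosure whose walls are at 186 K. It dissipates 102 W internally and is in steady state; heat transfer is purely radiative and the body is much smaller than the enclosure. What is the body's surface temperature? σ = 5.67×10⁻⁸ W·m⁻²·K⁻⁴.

T ≈ 258 K

For a small grey body in a large enclosure, net radiated power = εσA(T⁴ − T_w⁴).
Steady state: P = εσA(T⁴ − T_w⁴) with A = 4πr² = 0.6082 m².
T⁴ = P/(εσA) + T_w⁴ = 102/(0.92·5.67×10⁻⁸·0.6082) + (186)⁴
    = 3.215×10⁹ + 1.197×10⁹ = 4.412×10⁹ K⁴.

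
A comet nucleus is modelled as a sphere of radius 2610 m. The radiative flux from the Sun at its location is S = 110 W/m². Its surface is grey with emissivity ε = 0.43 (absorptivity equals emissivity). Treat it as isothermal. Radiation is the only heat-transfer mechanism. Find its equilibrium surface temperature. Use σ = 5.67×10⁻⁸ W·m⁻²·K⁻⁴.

T ≈ 148 K

At equilibrium, absorbed power = emitted power.
Absorbing cross-section = πr² = 2.140×10⁷ m²; emitting surface = 4πr² = 8.560×10⁷ m² (ratio 4).
εS·A_cross = εσ·A_surf·T⁴  ⇒  T⁴ = S/(4σ)   (ε cancels).
T⁴ = 110/(4·5.67×10⁻⁸) = 4.850×10⁸ K⁴.
T = (4.850×10⁸)^(1/4).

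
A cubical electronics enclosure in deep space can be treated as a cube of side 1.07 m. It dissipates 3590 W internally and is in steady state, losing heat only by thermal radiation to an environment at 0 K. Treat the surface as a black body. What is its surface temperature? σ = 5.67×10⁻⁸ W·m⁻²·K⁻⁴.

T ≈ 310 K

Steady state: internal power = radiated power, P = εσA T⁴.
Radiating area A = 6L² = 6.869 m².
T⁴ = P/(εσA) = 3590/(1.0·5.67×10⁻⁸·6.869) = 9.217×10⁹ K⁴.
T = (9.217×10⁹)^(1/4).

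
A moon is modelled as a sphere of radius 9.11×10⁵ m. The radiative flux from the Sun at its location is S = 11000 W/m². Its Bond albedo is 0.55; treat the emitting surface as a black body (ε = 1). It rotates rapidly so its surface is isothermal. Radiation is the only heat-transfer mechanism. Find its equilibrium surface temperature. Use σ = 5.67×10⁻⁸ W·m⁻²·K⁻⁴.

T ≈ 384 K

At equilibrium, absorbed power = emitted power.
Absorbing cross-section = πr² = 2.607×10¹² m²; emitting surface = 4πr² = 1.043×10¹³ m² (ratio 4).
(1−a)S·A_cross = εσ·A_surf·T⁴  ⇒  T⁴ = (1−a)S/(4σ).
T⁴ = 0.450·11000/(4·5.67×10⁻⁸) = 2.183×10¹⁰ K⁴.
T = (2.183×10¹⁰)^(1/4).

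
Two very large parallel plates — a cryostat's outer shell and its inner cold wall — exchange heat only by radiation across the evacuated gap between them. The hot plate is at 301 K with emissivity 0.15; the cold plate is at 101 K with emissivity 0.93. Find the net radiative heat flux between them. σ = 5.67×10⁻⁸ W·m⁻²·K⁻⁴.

q ≈ 68.2 W/m²

For two infinite grey parallel plates, q = σ(T₁⁴ − T₂⁴)/(1/ε₁ + 1/ε₂ − 1).
T₁⁴ − T₂⁴ = 8.209×10⁹ − 1.041×10⁸ = 8.104×10⁹ K⁴.
1/ε₁ + 1/ε₂ − 1 = 6.667 + 1.075 − 1 = 6.742.
q = 5.67×10⁻⁸ × 8.104×10⁹ / 6.742.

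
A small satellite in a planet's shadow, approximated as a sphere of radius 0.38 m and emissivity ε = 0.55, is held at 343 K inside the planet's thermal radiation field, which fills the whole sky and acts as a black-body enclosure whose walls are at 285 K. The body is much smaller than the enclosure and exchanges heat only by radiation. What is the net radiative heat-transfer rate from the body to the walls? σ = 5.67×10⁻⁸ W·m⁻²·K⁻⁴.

P_net ≈ 410 W

For a small grey body in a large enclosure: P_net = εσA(T_body⁴ − T_wall⁴).
A = 4πr² = 1.815 m²; T_body⁴ − T_wall⁴ = 1.384×10¹⁰ − 6.598×10⁹ = 7.244×10⁹ K⁴.
|P_net| = 0.55·5.67×10⁻⁸·1.815·7.244×10⁹.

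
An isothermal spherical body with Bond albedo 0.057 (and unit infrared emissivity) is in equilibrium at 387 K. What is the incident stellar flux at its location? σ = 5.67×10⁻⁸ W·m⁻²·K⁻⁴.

S ≈ 5390 W/m²

(1−a)S·πr² = σ·4πr²·T⁴ ⇒ S = 4σT⁴/(1−a).
S = 4·5.67×10⁻⁸·2.243×10¹⁰/0.943.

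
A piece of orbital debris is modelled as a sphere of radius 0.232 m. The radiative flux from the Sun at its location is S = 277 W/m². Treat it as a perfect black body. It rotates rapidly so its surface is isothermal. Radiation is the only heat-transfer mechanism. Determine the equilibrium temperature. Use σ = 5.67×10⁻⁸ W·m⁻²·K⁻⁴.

T ≈ 187 K

At equilibrium, absorbed power = emitted power.
Absorbing cross-section = πr² = 0.1691 m²; emitting surface = 4πr² = 0.6764 m² (ratio 4).
S·A_cross = εσ·A_surf·T⁴  ⇒  T⁴ = S/(4σ).
T⁴ = 1.00·277/(4·5.67×10⁻⁸) = 1.221×10⁹ K⁴.
T = (1.221×10⁹)^(1/4).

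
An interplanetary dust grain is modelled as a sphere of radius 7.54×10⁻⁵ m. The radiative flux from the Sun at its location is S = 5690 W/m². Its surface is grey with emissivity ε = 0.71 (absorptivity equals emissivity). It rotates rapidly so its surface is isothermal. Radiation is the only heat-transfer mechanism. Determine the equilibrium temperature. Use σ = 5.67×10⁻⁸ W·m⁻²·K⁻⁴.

T ≈ 398 K

At equilibrium, absorbed power = emitted power.
Absorbing cross-section = πr² = 1.786×10⁻⁸ m²; emitting surface = 4πr² = 7.144×10⁻⁸ m² (ratio 4).
εS·A_cross = εσ·A_surf·T⁴  ⇒  T⁴ = S/(4σ)   (ε cancels).
T⁴ = 5690/(4·5.67×10⁻⁸) = 2.509×10¹⁰ K⁴.
T = (2.509×10¹⁰)^(1/4).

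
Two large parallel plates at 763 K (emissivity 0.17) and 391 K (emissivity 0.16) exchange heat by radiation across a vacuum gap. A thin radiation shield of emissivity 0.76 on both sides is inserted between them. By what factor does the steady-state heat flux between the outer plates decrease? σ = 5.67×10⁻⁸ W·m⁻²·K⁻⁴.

factor ≈ 1.15

Without shield: q₀ = σΔ(T⁴)/(1/ε₁+1/ε₂−1) with denominator 11.13.
With shield the two gaps are in series; the resistances add: (1/ε₁+1/ε_s−1)+(1/ε_s+1/ε₂−1) = 6.198+6.566 = 12.76.
Heat-flux ratio q₀/q = 12.76/11.13.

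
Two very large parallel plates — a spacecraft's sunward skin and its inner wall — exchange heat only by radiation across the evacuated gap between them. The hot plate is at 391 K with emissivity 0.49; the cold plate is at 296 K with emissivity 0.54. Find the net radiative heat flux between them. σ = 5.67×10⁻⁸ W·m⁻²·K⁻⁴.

q ≈ 308 W/m²

For two infinite grey parallel plates, q = σ(T₁⁴ − T₂⁴)/(1/ε₁ + 1/ε₂ − 1).
T₁⁴ − T₂⁴ = 2.337×10¹⁰ − 7.677×10⁹ = 1.570×10¹⁰ K⁴.
1/ε₁ + 1/ε₂ − 1 = 2.041 + 1.852 − 1 = 2.893.
q = 5.67×10⁻⁸ × 1.570×10¹⁰ / 2.893.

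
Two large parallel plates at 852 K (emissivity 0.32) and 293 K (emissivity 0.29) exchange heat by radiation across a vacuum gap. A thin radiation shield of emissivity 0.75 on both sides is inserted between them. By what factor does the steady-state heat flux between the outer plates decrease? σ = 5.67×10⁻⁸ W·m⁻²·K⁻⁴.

factor ≈ 1.30

Without shield: q₀ = σΔ(T⁴)/(1/ε₁+1/ε₂−1) with denominator 5.573.
With shield the two gaps are in series; the resistances add: (1/ε₁+1/ε_s−1)+(1/ε_s+1/ε₂−1) = 3.458+3.782 = 7.240.
Heat-flux ratio q₀/q = 7.240/5.573.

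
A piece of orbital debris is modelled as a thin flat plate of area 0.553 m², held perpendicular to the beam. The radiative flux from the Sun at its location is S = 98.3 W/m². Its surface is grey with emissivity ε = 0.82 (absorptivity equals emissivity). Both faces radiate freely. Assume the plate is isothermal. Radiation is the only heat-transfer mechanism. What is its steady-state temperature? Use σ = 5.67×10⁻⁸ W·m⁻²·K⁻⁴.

At equilibrium, absorbed power = emitted power.
Absorbing cross-section = A = 0.5530 m²; emitting surface = 2A = 1.106 m² (ratio 2).
εS·A_cross = εσ·A_surf·T⁴  ⇒  T⁴ = S/(2σ)   (ε cancels).
T⁴ = 98.3/(2·5.67×10⁻⁸) = 8.668×10⁸ K⁴.
T = (8.668×10⁸)^(1/4).

T ≈ 172 K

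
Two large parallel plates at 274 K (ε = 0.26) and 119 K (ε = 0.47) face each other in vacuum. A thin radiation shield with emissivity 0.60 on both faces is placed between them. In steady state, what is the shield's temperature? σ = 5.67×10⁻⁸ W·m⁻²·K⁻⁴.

In steady state the net flux on the hot side equals that on the cold side.
σ(T₁⁴−T_s⁴)/D₁ = σ(T_s⁴−T₂⁴)/D₂, with D₁ = 1/ε₁+1/ε_s−1 = 4.513, D₂ = 1/ε_s+1/ε₂−1 = 2.794.
Solve for T_s⁴: T_s⁴ = (D₂·T₁⁴ + D₁·T₂⁴)/(D₁+D₂) = 2.279×10⁹ K⁴.

T_s ≈ 218 K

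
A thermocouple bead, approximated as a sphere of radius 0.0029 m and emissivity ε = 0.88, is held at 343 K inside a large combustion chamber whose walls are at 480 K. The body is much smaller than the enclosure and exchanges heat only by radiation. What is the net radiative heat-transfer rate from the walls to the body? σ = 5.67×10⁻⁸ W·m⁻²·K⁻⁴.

P_net ≈ 0.207 W

For a small grey body in a large enclosure: P_net = εσA(T_body⁴ − T_wall⁴).
A = 4πr² = 1.057×10⁻⁴ m²; T_body⁴ − T_wall⁴ = 1.384×10¹⁰ − 5.308×10¹⁰ = -3.924×10¹⁰ K⁴.
|P_net| = 0.88·5.67×10⁻⁸·1.057×10⁻⁴·3.924×10¹⁰.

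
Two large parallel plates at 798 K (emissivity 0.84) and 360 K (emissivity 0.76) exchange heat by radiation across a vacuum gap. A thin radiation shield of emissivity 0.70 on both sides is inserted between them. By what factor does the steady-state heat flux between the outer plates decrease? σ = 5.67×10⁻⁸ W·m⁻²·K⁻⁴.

Without shield: q₀ = σΔ(T⁴)/(1/ε₁+1/ε₂−1) with denominator 1.506.
With shield the two gaps are in series; the resistances add: (1/ε₁+1/ε_s−1)+(1/ε_s+1/ε₂−1) = 1.619+1.744 = 3.363.
Heat-flux ratio q₀/q = 3.363/1.506.

factor ≈ 2.23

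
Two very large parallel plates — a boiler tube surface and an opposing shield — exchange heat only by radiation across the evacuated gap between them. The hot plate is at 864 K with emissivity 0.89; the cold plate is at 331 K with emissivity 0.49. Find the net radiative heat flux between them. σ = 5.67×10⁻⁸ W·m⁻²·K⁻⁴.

q ≈ 14300 W/m²

For two infinite grey parallel plates, q = σ(T₁⁴ − T₂⁴)/(1/ε₁ + 1/ε₂ − 1).
T₁⁴ − T₂⁴ = 5.573×10¹¹ − 1.200×10¹⁰ = 5.453×10¹¹ K⁴.
1/ε₁ + 1/ε₂ − 1 = 1.124 + 2.041 − 1 = 2.164.
q = 5.67×10⁻⁸ × 5.453×10¹¹ / 2.164.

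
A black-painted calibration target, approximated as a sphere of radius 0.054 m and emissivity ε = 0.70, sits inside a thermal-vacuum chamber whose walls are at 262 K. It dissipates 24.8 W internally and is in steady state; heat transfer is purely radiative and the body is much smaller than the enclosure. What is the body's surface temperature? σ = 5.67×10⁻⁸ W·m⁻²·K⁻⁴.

For a small grey body in a large enclosure, net radiated power = εσA(T⁴ − T_w⁴).
Steady state: P = εσA(T⁴ − T_w⁴) with A = 4πr² = 0.03664 m².
T⁴ = P/(εσA) + T_w⁴ = 24.8/(0.70·5.67×10⁻⁸·0.03664) + (262)⁴
    = 1.705×10¹⁰ + 4.712×10⁹ = 2.176×10¹⁰ K⁴.

T ≈ 384 K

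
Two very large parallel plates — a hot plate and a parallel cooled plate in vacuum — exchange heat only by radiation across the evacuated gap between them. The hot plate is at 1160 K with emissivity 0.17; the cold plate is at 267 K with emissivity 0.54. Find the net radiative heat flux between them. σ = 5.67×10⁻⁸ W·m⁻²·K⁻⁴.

For two infinite grey parallel plates, q = σ(T₁⁴ − T₂⁴)/(1/ε₁ + 1/ε₂ − 1).
T₁⁴ − T₂⁴ = 1.811×10¹² − 5.082×10⁹ = 1.806×10¹² K⁴.
1/ε₁ + 1/ε₂ − 1 = 5.882 + 1.852 − 1 = 6.734.
q = 5.67×10⁻⁸ × 1.806×10¹² / 6.734.

q ≈ 15200 W/m²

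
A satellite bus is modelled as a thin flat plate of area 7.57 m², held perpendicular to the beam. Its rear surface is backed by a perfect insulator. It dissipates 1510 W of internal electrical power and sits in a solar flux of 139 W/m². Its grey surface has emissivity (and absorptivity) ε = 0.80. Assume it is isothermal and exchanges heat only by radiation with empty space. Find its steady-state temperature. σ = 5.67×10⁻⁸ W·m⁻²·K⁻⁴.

At steady state, absorbed solar power + internal power = radiated power.
Absorbed: α·S·A_cross = 0.80·139·7.570 = 841.8 W (cross-section A).
Total input = 841.8 + 1510 = 2352 W.
Radiated: εσ·A_surf·T⁴ with A_surf = A = 7.570 m².
T⁴ = 2352/(0.80·5.67×10⁻⁸·7.570) = 6.849×10⁹ K⁴.

T ≈ 288 K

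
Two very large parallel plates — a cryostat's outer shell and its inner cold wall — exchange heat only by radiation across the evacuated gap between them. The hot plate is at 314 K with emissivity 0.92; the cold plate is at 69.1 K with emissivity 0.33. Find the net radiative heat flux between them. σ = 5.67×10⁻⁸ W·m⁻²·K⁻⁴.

For two infinite grey parallel plates, q = σ(T₁⁴ − T₂⁴)/(1/ε₁ + 1/ε₂ − 1).
T₁⁴ − T₂⁴ = 9.721×10⁹ − 2.280×10⁷ = 9.698×10⁹ K⁴.
1/ε₁ + 1/ε₂ − 1 = 1.087 + 3.030 − 1 = 3.117.
q = 5.67×10⁻⁸ × 9.698×10⁹ / 3.117.

q ≈ 176 W/m²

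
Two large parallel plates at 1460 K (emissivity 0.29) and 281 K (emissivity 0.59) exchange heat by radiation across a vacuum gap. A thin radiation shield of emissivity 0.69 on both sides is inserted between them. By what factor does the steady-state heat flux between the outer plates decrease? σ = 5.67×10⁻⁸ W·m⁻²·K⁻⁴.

Without shield: q₀ = σΔ(T⁴)/(1/ε₁+1/ε₂−1) with denominator 4.143.
With shield the two gaps are in series; the resistances add: (1/ε₁+1/ε_s−1)+(1/ε_s+1/ε₂−1) = 3.898+2.144 = 6.042.
Heat-flux ratio q₀/q = 6.042/4.143.

factor ≈ 1.46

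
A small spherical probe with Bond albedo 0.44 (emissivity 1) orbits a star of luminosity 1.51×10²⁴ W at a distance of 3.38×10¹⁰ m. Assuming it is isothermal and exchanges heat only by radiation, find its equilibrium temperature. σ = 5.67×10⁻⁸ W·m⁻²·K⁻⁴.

First find the stellar flux at distance d: S = L/(4πd²) = 1.51×10²⁴/(4π·(3.38×10¹⁰)²) = 105.2 W/m².
For an isothermal sphere, absorbed (1−a)S·πr² = emitted σ·4πr²·T⁴, so T⁴ = (1−a)S/(4σ).
T⁴ = 0.560·105.2/(4·5.67×10⁻⁸) = 2.597×10⁸ K⁴.

T ≈ 127 K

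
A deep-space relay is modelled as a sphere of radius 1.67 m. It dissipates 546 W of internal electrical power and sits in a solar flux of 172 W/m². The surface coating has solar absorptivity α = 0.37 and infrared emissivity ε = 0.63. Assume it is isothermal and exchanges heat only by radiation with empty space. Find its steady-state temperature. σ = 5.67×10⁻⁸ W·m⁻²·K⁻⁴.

At steady state, absorbed solar power + internal power = radiated power.
Absorbed: α·S·A_cross = 0.37·172·8.762 = 557.6 W (cross-section πr²).
Total input = 557.6 + 546 = 1104 W.
Radiated: εσ·A_surf·T⁴ with A_surf = 4πr² = 35.05 m².
T⁴ = 1104/(0.63·5.67×10⁻⁸·35.05) = 8.815×10⁸ K⁴.

T ≈ 172 K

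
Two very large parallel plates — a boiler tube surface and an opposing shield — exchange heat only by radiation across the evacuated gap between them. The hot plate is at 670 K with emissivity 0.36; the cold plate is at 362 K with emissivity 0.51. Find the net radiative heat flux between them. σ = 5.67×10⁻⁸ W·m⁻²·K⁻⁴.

For two infinite grey parallel plates, q = σ(T₁⁴ − T₂⁴)/(1/ε₁ + 1/ε₂ − 1).
T₁⁴ − T₂⁴ = 2.015×10¹¹ − 1.717×10¹⁰ = 1.843×10¹¹ K⁴.
1/ε₁ + 1/ε₂ − 1 = 2.778 + 1.961 − 1 = 3.739.
q = 5.67×10⁻⁸ × 1.843×10¹¹ / 3.739.

q ≈ 2800 W/m²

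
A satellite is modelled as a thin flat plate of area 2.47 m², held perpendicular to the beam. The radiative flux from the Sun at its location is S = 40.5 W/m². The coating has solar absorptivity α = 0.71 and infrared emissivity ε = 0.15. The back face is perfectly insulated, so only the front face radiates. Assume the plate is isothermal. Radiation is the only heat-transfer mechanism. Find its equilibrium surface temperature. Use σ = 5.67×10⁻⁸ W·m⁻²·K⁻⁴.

At equilibrium, absorbed power = emitted power.
Absorbing cross-section = A = 2.470 m²; emitting surface = A = 2.470 m² (ratio 1).
αS·A_cross = εσ·A_surf·T⁴  ⇒  T⁴ = αS/(ε·1σ).
T⁴ = 0.710·40.5/(0.15·1·5.67×10⁻⁸) = 3.381×10⁹ K⁴.
T = (3.381×10⁹)^(1/4).

T ≈ 241 K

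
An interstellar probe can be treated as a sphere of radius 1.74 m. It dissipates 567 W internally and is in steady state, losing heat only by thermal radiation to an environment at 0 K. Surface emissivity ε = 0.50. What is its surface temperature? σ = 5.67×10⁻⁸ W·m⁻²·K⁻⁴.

T ≈ 151 K

Steady state: internal power = radiated power, P = εσA T⁴.
Radiating area A = 4πr² = 38.05 m².
T⁴ = P/(εσA) = 567/(0.50·5.67×10⁻⁸·38.05) = 5.257×10⁸ K⁴.
T = (5.257×10⁸)^(1/4).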